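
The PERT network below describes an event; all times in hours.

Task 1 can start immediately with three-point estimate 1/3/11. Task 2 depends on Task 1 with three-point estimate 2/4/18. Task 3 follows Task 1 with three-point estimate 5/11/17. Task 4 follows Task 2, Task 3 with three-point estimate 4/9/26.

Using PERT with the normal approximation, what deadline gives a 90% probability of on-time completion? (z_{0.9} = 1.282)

te_Task 1 = (1 + 4·3 + 11)/6 = 24/6 = 4; σ²_Task 1 = ((11−1)/6)² = 2.778
te_Task 2 = (2 + 4·4 + 18)/6 = 36/6 = 6; σ²_Task 2 = ((18−2)/6)² = 7.111
te_Task 3 = (5 + 4·11 + 17)/6 = 66/6 = 11; σ²_Task 3 = ((17−5)/6)² = 4.000
te_Task 4 = (4 + 4·9 + 26)/6 = 66/6 = 11; σ²_Task 4 = ((26−4)/6)² = 13.444

Forward pass:
ES_Task 1 = 0; EF_Task 1 = 4
ES_Task 2 = 4; EF_Task 2 = 4+6 = 10
ES_Task 3 = 4; EF_Task 3 = 4+11 = 15
ES_Task 4 = max(EF_Task 2=10, EF_Task 3=15) = 15; EF_Task 4 = 15+11 = 26
Expected project duration μ = 26 hours. Critical path: Task 1 → Task 3 → Task 4.

Variance along critical path = 2.778 + 4.000 + 13.444 = 20.222; σ = 4.497 hours.
D = μ + z·σ = 26 + 1.282·4.497 = 31.8 hours

31.8 hours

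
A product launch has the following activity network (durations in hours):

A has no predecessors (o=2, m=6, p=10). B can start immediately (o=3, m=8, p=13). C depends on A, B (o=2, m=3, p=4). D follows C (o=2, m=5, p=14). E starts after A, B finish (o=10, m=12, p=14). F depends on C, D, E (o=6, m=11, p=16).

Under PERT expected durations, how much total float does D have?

te_A = (2 + 4·6 + 10)/6 = 36/6 = 6
te_B = (3 + 4·8 + 13)/6 = 48/6 = 8
te_C = (2 + 4·3 + 4)/6 = 18/6 = 3
te_D = (2 + 4·5 + 14)/6 = 36/6 = 6
te_E = (10 + 4·12 + 14)/6 = 72/6 = 12
te_F = (6 + 4·11 + 16)/6 = 66/6 = 11

Forward pass:
ES_A = 0; EF_A = 6
ES_B = 0; EF_B = 8
ES_C = max(EF_A=6, EF_B=8) = 8; EF_C = 8+3 = 11
ES_D = 11; EF_D = 11+6 = 17
ES_E = max(EF_A=6, EF_B=8) = 8; EF_E = 8+12 = 20
ES_F = max(EF_C=11, EF_D=17, EF_E=20) = 20; EF_F = 20+11 = 31
Expected project duration μ = 31 hours. Critical path: B → E → F.

Backward pass:
LF_F = 31; LS_F = 31−11 = 20
LF_E = LS_F = 20; LS_E = 20−12 = 8
LF_D = LS_F = 20; LS_D = 20−6 = 14
LF_C = min(LS_D=14, LS_F=20) = 14; LS_C = 14−3 = 11
LF_B = min(LS_C=11, LS_E=8) = 8; LS_B = 8−8 = 0
LF_A = min(LS_C=11, LS_E=8) = 8; LS_A = 8−6 = 2
Slack_D = LS_D − ES_D = 14 − 11 = 3

3 hours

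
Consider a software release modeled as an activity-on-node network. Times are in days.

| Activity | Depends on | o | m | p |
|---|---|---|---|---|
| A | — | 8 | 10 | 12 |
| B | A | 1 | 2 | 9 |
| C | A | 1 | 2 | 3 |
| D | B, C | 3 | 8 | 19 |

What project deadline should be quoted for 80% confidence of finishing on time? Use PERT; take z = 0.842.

te_A = (8 + 4·10 + 12)/6 = 60/6 = 10; σ²_A = ((12−8)/6)² = 0.444
te_B = (1 + 4·2 + 9)/6 = 18/6 = 3; σ²_B = ((9−1)/6)² = 1.778
te_C = (1 + 4·2 + 3)/6 = 12/6 = 2; σ²_C = ((3−1)/6)² = 0.111
te_D = (3 + 4·8 + 19)/6 = 54/6 = 9; σ²_D = ((19−3)/6)² = 7.111

Forward pass:
ES_A = 0; EF_A = 10
ES_B = 10; EF_B = 10+3 = 13
ES_C = 10; EF_C = 10+2 = 12
ES_D = max(EF_B=13, EF_C=12) = 13; EF_D = 13+9 = 22
Expected project duration μ = 22 days. Critical path: A → B → D.

Variance along critical path = 0.444 + 1.778 + 7.111 = 9.333; σ = 3.055 days.
D = μ + z·σ = 22 + 0.842·3.055 = 24.6 days

24.6 days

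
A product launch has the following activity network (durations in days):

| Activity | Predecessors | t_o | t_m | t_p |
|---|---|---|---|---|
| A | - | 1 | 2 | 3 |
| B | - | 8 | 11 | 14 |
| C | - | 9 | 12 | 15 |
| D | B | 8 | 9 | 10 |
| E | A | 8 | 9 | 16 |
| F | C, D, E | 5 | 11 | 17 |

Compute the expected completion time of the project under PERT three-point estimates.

31 days

te_A = (1 + 4·2 + 3)/6 = 12/6 = 2
te_B = (8 + 4·11 + 14)/6 = 66/6 = 11
te_C = (9 + 4·12 + 15)/6 = 72/6 = 12
te_D = (8 + 4·9 + 10)/6 = 54/6 = 9
te_E = (8 + 4·9 + 16)/6 = 60/6 = 10
te_F = (5 + 4·11 + 17)/6 = 66/6 = 11

Forward pass:
ES_A = 0; EF_A = 2
ES_B = 0; EF_B = 11
ES_C = 0; EF_C = 12
ES_D = 11; EF_D = 11+9 = 20
ES_E = 2; EF_E = 2+10 = 12
ES_F = max(EF_C=12, EF_D=20, EF_E=12) = 20; EF_F = 20+11 = 31
Expected project duration μ = 31 days. Critical path: B → D → F.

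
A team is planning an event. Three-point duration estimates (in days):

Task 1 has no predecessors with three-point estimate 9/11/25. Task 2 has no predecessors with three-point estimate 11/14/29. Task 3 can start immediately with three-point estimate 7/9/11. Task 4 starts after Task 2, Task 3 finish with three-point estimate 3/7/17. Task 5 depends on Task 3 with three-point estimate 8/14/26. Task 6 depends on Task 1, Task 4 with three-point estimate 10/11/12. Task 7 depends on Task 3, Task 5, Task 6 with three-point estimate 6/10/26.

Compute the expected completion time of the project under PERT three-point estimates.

te_Task 1 = (9 + 4·11 + 25)/6 = 78/6 = 13
te_Task 2 = (11 + 4·14 + 29)/6 = 96/6 = 16
te_Task 3 = (7 + 4·9 + 11)/6 = 54/6 = 9
te_Task 4 = (3 + 4·7 + 17)/6 = 48/6 = 8
te_Task 5 = (8 + 4·14 + 26)/6 = 90/6 = 15
te_Task 6 = (10 + 4·11 + 12)/6 = 66/6 = 11
te_Task 7 = (6 + 4·10 + 26)/6 = 72/6 = 12

Forward pass:
ES_Task 1 = 0; EF_Task 1 = 13
ES_Task 2 = 0; EF_Task 2 = 16
ES_Task 3 = 0; EF_Task 3 = 9
ES_Task 4 = max(EF_Task 2=16, EF_Task 3=9) = 16; EF_Task 4 = 16+8 = 24
ES_Task 5 = 9; EF_Task 5 = 9+15 = 24
ES_Task 6 = max(EF_Task 1=13, EF_Task 4=24) = 24; EF_Task 6 = 24+11 = 35
ES_Task 7 = max(EF_Task 3=9, EF_Task 5=24, EF_Task 6=35) = 35; EF_Task 7 = 35+12 = 47
Expected project duration μ = 47 days. Critical path: Task 2 → Task 4 → Task 6 → Task 7.

47 days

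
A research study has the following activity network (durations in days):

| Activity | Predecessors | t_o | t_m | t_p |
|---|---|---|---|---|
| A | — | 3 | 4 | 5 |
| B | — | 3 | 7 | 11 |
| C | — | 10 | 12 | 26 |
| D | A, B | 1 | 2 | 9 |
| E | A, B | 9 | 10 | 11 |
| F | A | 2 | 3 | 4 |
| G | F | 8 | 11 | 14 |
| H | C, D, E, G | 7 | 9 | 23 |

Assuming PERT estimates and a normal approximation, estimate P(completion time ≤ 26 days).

0.149

te_A = (3 + 4·4 + 5)/6 = 24/6 = 4; σ²_A = ((5−3)/6)² = 0.111
te_B = (3 + 4·7 + 11)/6 = 42/6 = 7; σ²_B = ((11−3)/6)² = 1.778
te_C = (10 + 4·12 + 26)/6 = 84/6 = 14; σ²_C = ((26−10)/6)² = 7.111
te_D = (1 + 4·2 + 9)/6 = 18/6 = 3; σ²_D = ((9−1)/6)² = 1.778
te_E = (9 + 4·10 + 11)/6 = 60/6 = 10; σ²_E = ((11−9)/6)² = 0.111
te_F = (2 + 4·3 + 4)/6 = 18/6 = 3; σ²_F = ((4−2)/6)² = 0.111
te_G = (8 + 4·11 + 14)/6 = 66/6 = 11; σ²_G = ((14−8)/6)² = 1.000
te_H = (7 + 4·9 + 23)/6 = 66/6 = 11; σ²_H = ((23−7)/6)² = 7.111

Forward pass:
ES_A = 0; EF_A = 4
ES_B = 0; EF_B = 7
ES_C = 0; EF_C = 14
ES_D = max(EF_A=4, EF_B=7) = 7; EF_D = 7+3 = 10
ES_E = max(EF_A=4, EF_B=7) = 7; EF_E = 7+10 = 17
ES_F = 4; EF_F = 4+3 = 7
ES_G = 7; EF_G = 7+11 = 18
ES_H = max(EF_C=14, EF_D=10, EF_E=17, EF_G=18) = 18; EF_H = 18+11 = 29
Expected project duration μ = 29 days. Critical path: A → F → G → H.

Variance along critical path = 0.111 + 0.111 + 1.000 + 7.111 = 8.333; σ = √8.333 = 2.887 days.
Z = (26 − 29) / 2.887 = -1.039
P(T ≤ 26) = Φ(-1.039) ≈ 0.149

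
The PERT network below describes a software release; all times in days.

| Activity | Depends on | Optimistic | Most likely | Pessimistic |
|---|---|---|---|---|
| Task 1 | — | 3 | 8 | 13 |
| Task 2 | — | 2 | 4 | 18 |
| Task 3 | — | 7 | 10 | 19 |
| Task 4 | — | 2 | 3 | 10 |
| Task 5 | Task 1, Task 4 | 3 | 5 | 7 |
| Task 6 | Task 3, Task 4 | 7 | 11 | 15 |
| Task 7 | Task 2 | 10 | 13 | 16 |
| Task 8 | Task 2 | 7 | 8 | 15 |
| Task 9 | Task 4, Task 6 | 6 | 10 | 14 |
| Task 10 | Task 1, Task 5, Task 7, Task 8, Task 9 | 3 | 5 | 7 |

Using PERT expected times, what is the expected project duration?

37 days

te_Task 1 = (3 + 4·8 + 13)/6 = 48/6 = 8
te_Task 2 = (2 + 4·4 + 18)/6 = 36/6 = 6
te_Task 3 = (7 + 4·10 + 19)/6 = 66/6 = 11
te_Task 4 = (2 + 4·3 + 10)/6 = 24/6 = 4
te_Task 5 = (3 + 4·5 + 7)/6 = 30/6 = 5
te_Task 6 = (7 + 4·11 + 15)/6 = 66/6 = 11
te_Task 7 = (10 + 4·13 + 16)/6 = 78/6 = 13
te_Task 8 = (7 + 4·8 + 15)/6 = 54/6 = 9
te_Task 9 = (6 + 4·10 + 14)/6 = 60/6 = 10
te_Task 10 = (3 + 4·5 + 7)/6 = 30/6 = 5

Forward pass:
ES_Task 1 = 0; EF_Task 1 = 8
ES_Task 2 = 0; EF_Task 2 = 6
ES_Task 3 = 0; EF_Task 3 = 11
ES_Task 4 = 0; EF_Task 4 = 4
ES_Task 5 = max(EF_Task 1=8, EF_Task 4=4) = 8; EF_Task 5 = 8+5 = 13
ES_Task 6 = max(EF_Task 3=11, EF_Task 4=4) = 11; EF_Task 6 = 11+11 = 22
ES_Task 7 = 6; EF_Task 7 = 6+13 = 19
ES_Task 8 = 6; EF_Task 8 = 6+9 = 15
ES_Task 9 = max(EF_Task 4=4, EF_Task 6=22) = 22; EF_Task 9 = 22+10 = 32
ES_Task 10 = max(EF_Task 1=8, EF_Task 5=13, EF_Task 7=19, EF_Task 8=15, EF_Task 9=32) = 32; EF_Task 10 = 32+5 = 37
Expected project duration μ = 37 days. Critical path: Task 3 → Task 6 → Task 9 → Task 10.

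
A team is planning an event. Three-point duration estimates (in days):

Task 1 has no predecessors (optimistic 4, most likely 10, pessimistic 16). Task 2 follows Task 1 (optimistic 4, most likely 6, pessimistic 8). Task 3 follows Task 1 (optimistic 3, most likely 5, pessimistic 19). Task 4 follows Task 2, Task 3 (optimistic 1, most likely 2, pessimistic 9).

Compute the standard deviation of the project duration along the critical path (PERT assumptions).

3.59 days

te_Task 1 = (4 + 4·10 + 16)/6 = 60/6 = 10; σ²_Task 1 = ((16−4)/6)² = 4.000
te_Task 2 = (4 + 4·6 + 8)/6 = 36/6 = 6; σ²_Task 2 = ((8−4)/6)² = 0.444
te_Task 3 = (3 + 4·5 + 19)/6 = 42/6 = 7; σ²_Task 3 = ((19−3)/6)² = 7.111
te_Task 4 = (1 + 4·2 + 9)/6 = 18/6 = 3; σ²_Task 4 = ((9−1)/6)² = 1.778

Forward pass:
ES_Task 1 = 0; EF_Task 1 = 10
ES_Task 2 = 10; EF_Task 2 = 10+6 = 16
ES_Task 3 = 10; EF_Task 3 = 10+7 = 17
ES_Task 4 = max(EF_Task 2=16, EF_Task 3=17) = 17; EF_Task 4 = 17+3 = 20
Expected project duration μ = 20 days. Critical path: Task 1 → Task 3 → Task 4.

Variance along critical path = 4.000 + 7.111 + 1.778 = 12.889
σ = √12.889 = 3.590 days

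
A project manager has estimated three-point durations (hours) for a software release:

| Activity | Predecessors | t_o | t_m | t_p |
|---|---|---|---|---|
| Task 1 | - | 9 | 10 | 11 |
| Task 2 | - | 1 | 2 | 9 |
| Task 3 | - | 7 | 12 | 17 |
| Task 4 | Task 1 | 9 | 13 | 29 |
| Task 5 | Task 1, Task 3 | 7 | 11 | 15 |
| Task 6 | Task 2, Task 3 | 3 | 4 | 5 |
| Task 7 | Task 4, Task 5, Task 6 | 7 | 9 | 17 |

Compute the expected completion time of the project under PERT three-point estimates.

35 hours

te_Task 1 = (9 + 4·10 + 11)/6 = 60/6 = 10
te_Task 2 = (1 + 4·2 + 9)/6 = 18/6 = 3
te_Task 3 = (7 + 4·12 + 17)/6 = 72/6 = 12
te_Task 4 = (9 + 4·13 + 29)/6 = 90/6 = 15
te_Task 5 = (7 + 4·11 + 15)/6 = 66/6 = 11
te_Task 6 = (3 + 4·4 + 5)/6 = 24/6 = 4
te_Task 7 = (7 + 4·9 + 17)/6 = 60/6 = 10

Forward pass:
ES_Task 1 = 0; EF_Task 1 = 10
ES_Task 2 = 0; EF_Task 2 = 3
ES_Task 3 = 0; EF_Task 3 = 12
ES_Task 4 = 10; EF_Task 4 = 10+15 = 25
ES_Task 5 = max(EF_Task 1=10, EF_Task 3=12) = 12; EF_Task 5 = 12+11 = 23
ES_Task 6 = max(EF_Task 2=3, EF_Task 3=12) = 12; EF_Task 6 = 12+4 = 16
ES_Task 7 = max(EF_Task 4=25, EF_Task 5=23, EF_Task 6=16) = 25; EF_Task 7 = 25+10 = 35
Expected project duration μ = 35 hours. Critical path: Task 1 → Task 4 → Task 7.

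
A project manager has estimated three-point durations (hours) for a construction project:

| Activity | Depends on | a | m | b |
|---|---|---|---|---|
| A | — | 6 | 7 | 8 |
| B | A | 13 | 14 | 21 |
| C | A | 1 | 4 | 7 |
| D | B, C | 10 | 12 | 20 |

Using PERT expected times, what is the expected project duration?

te_A = (6 + 4·7 + 8)/6 = 42/6 = 7
te_B = (13 + 4·14 + 21)/6 = 90/6 = 15
te_C = (1 + 4·4 + 7)/6 = 24/6 = 4
te_D = (10 + 4·12 + 20)/6 = 78/6 = 13

Forward pass:
ES_A = 0; EF_A = 7
ES_B = 7; EF_B = 7+15 = 22
ES_C = 7; EF_C = 7+4 = 11
ES_D = max(EF_B=22, EF_C=11) = 22; EF_D = 22+13 = 35
Expected project duration μ = 35 hours. Critical path: A → B → D.

35 hours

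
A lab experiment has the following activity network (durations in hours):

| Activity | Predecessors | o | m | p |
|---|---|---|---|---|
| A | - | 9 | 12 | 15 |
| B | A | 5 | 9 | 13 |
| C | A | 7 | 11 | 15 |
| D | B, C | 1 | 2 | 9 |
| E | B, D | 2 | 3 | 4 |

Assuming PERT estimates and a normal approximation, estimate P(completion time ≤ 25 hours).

0.032

te_A = (9 + 4·12 + 15)/6 = 72/6 = 12; σ²_A = ((15−9)/6)² = 1.000
te_B = (5 + 4·9 + 13)/6 = 54/6 = 9; σ²_B = ((13−5)/6)² = 1.778
te_C = (7 + 4·11 + 15)/6 = 66/6 = 11; σ²_C = ((15−7)/6)² = 1.778
te_D = (1 + 4·2 + 9)/6 = 18/6 = 3; σ²_D = ((9−1)/6)² = 1.778
te_E = (2 + 4·3 + 4)/6 = 18/6 = 3; σ²_E = ((4−2)/6)² = 0.111

Forward pass:
ES_A = 0; EF_A = 12
ES_B = 12; EF_B = 12+9 = 21
ES_C = 12; EF_C = 12+11 = 23
ES_D = max(EF_B=21, EF_C=23) = 23; EF_D = 23+3 = 26
ES_E = max(EF_B=21, EF_D=26) = 26; EF_E = 26+3 = 29
Expected project duration μ = 29 hours. Critical path: A → C → D → E.

Variance along critical path = 1.000 + 1.778 + 1.778 + 0.111 = 4.667; σ = √4.667 = 2.160 hours.
Z = (25 − 29) / 2.160 = -1.852
P(T ≤ 25) = Φ(-1.852) ≈ 0.032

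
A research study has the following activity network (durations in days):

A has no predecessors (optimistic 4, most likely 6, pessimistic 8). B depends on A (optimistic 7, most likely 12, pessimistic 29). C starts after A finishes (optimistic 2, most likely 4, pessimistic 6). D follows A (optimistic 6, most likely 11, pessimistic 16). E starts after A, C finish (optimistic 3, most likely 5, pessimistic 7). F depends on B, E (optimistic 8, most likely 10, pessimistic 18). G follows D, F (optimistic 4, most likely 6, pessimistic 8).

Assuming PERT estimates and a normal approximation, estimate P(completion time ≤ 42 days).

0.887

te_A = (4 + 4·6 + 8)/6 = 36/6 = 6; σ²_A = ((8−4)/6)² = 0.444
te_B = (7 + 4·12 + 29)/6 = 84/6 = 14; σ²_B = ((29−7)/6)² = 13.444
te_C = (2 + 4·4 + 6)/6 = 24/6 = 4; σ²_C = ((6−2)/6)² = 0.444
te_D = (6 + 4·11 + 16)/6 = 66/6 = 11; σ²_D = ((16−6)/6)² = 2.778
te_E = (3 + 4·5 + 7)/6 = 30/6 = 5; σ²_E = ((7−3)/6)² = 0.444
te_F = (8 + 4·10 + 18)/6 = 66/6 = 11; σ²_F = ((18−8)/6)² = 2.778
te_G = (4 + 4·6 + 8)/6 = 36/6 = 6; σ²_G = ((8−4)/6)² = 0.444

Forward pass:
ES_A = 0; EF_A = 6
ES_B = 6; EF_B = 6+14 = 20
ES_C = 6; EF_C = 6+4 = 10
ES_D = 6; EF_D = 6+11 = 17
ES_E = max(EF_A=6, EF_C=10) = 10; EF_E = 10+5 = 15
ES_F = max(EF_B=20, EF_E=15) = 20; EF_F = 20+11 = 31
ES_G = max(EF_D=17, EF_F=31) = 31; EF_G = 31+6 = 37
Expected project duration μ = 37 days. Critical path: A → B → F → G.

Variance along critical path = 0.444 + 13.444 + 2.778 + 0.444 = 17.111; σ = √17.111 = 4.137 days.
Z = (42 − 37) / 4.137 = 1.209
P(T ≤ 42) = Φ(1.209) ≈ 0.887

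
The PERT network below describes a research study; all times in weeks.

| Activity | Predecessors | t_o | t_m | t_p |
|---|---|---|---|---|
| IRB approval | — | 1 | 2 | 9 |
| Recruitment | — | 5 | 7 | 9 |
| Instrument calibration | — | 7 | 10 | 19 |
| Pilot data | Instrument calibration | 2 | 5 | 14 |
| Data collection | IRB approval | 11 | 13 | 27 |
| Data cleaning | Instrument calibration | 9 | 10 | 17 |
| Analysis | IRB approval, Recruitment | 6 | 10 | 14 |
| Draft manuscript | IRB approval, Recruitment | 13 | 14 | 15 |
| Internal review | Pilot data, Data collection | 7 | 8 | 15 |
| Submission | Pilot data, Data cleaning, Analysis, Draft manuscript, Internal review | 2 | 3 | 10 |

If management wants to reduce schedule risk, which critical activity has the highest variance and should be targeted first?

te_IRB approval = (1 + 4·2 + 9)/6 = 18/6 = 3; σ²_IRB approval = ((9−1)/6)² = 1.778
te_Recruitment = (5 + 4·7 + 9)/6 = 42/6 = 7; σ²_Recruitment = ((9−5)/6)² = 0.444
te_Instrument calibration = (7 + 4·10 + 19)/6 = 66/6 = 11; σ²_Instrument calibration = ((19−7)/6)² = 4.000
te_Pilot data = (2 + 4·5 + 14)/6 = 36/6 = 6; σ²_Pilot data = ((14−2)/6)² = 4.000
te_Data collection = (11 + 4·13 + 27)/6 = 90/6 = 15; σ²_Data collection = ((27−11)/6)² = 7.111
te_Data cleaning = (9 + 4·10 + 17)/6 = 66/6 = 11; σ²_Data cleaning = ((17−9)/6)² = 1.778
te_Analysis = (6 + 4·10 + 14)/6 = 60/6 = 10; σ²_Analysis = ((14−6)/6)² = 1.778
te_Draft manuscript = (13 + 4·14 + 15)/6 = 84/6 = 14; σ²_Draft manuscript = ((15−13)/6)² = 0.111
te_Internal review = (7 + 4·8 + 15)/6 = 54/6 = 9; σ²_Internal review = ((15−7)/6)² = 1.778
te_Submission = (2 + 4·3 + 10)/6 = 24/6 = 4; σ²_Submission = ((10−2)/6)² = 1.778

Forward pass:
ES_IRB approval = 0; EF_IRB approval = 3
ES_Recruitment = 0; EF_Recruitment = 7
ES_Instrument calibration = 0; EF_Instrument calibration = 11
ES_Pilot data = 11; EF_Pilot data = 11+6 = 17
ES_Data collection = 3; EF_Data collection = 3+15 = 18
ES_Data cleaning = 11; EF_Data cleaning = 11+11 = 22
ES_Analysis = max(EF_IRB approval=3, EF_Recruitment=7) = 7; EF_Analysis = 7+10 = 17
ES_Draft manuscript = max(EF_IRB approval=3, EF_Recruitment=7) = 7; EF_Draft manuscript = 7+14 = 21
ES_Internal review = max(EF_Pilot data=17, EF_Data collection=18) = 18; EF_Internal review = 18+9 = 27
ES_Submission = max(EF_Pilot data=17, EF_Data cleaning=22, EF_Analysis=17, EF_Draft manuscript=21, EF_Internal review=27) = 27; EF_Submission = 27+4 = 31
Expected project duration μ = 31 weeks. Critical path: IRB approval → Data collection → Internal review → Submission.

Variances on critical path: σ²_IRB approval=1.778, σ²_Data collection=7.111, σ²_Internal review=1.778, σ²_Submission=1.778.
Largest is σ²_Data collection = 7.111.

Data collection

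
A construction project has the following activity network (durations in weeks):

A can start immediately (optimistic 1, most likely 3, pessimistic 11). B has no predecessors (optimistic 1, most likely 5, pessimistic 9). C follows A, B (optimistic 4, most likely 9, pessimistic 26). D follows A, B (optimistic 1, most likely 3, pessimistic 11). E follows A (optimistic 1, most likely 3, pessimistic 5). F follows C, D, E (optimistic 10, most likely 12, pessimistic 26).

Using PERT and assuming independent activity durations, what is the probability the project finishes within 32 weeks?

0.664

te_A = (1 + 4·3 + 11)/6 = 24/6 = 4; σ²_A = ((11−1)/6)² = 2.778
te_B = (1 + 4·5 + 9)/6 = 30/6 = 5; σ²_B = ((9−1)/6)² = 1.778
te_C = (4 + 4·9 + 26)/6 = 66/6 = 11; σ²_C = ((26−4)/6)² = 13.444
te_D = (1 + 4·3 + 11)/6 = 24/6 = 4; σ²_D = ((11−1)/6)² = 2.778
te_E = (1 + 4·3 + 5)/6 = 18/6 = 3; σ²_E = ((5−1)/6)² = 0.444
te_F = (10 + 4·12 + 26)/6 = 84/6 = 14; σ²_F = ((26−10)/6)² = 7.111

Forward pass:
ES_A = 0; EF_A = 4
ES_B = 0; EF_B = 5
ES_C = max(EF_A=4, EF_B=5) = 5; EF_C = 5+11 = 16
ES_D = max(EF_A=4, EF_B=5) = 5; EF_D = 5+4 = 9
ES_E = 4; EF_E = 4+3 = 7
ES_F = max(EF_C=16, EF_D=9, EF_E=7) = 16; EF_F = 16+14 = 30
Expected project duration μ = 30 weeks. Critical path: B → C → F.

Variance along critical path = 1.778 + 13.444 + 7.111 = 22.333; σ = √22.333 = 4.726 weeks.
Z = (32 − 30) / 4.726 = 0.423
P(T ≤ 32) = Φ(0.423) ≈ 0.664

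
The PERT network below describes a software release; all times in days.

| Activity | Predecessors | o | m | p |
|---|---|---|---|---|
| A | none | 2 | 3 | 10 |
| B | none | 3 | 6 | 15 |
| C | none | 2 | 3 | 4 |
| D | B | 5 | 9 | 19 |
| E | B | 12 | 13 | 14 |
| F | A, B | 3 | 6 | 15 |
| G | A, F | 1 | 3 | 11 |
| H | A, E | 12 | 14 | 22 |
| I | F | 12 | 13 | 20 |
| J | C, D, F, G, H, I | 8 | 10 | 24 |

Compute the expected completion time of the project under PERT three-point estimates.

47 days

te_A = (2 + 4·3 + 10)/6 = 24/6 = 4
te_B = (3 + 4·6 + 15)/6 = 42/6 = 7
te_C = (2 + 4·3 + 4)/6 = 18/6 = 3
te_D = (5 + 4·9 + 19)/6 = 60/6 = 10
te_E = (12 + 4·13 + 14)/6 = 78/6 = 13
te_F = (3 + 4·6 + 15)/6 = 42/6 = 7
te_G = (1 + 4·3 + 11)/6 = 24/6 = 4
te_H = (12 + 4·14 + 22)/6 = 90/6 = 15
te_I = (12 + 4·13 + 20)/6 = 84/6 = 14
te_J = (8 + 4·10 + 24)/6 = 72/6 = 12

Forward pass:
ES_A = 0; EF_A = 4
ES_B = 0; EF_B = 7
ES_C = 0; EF_C = 3
ES_D = 7; EF_D = 7+10 = 17
ES_E = 7; EF_E = 7+13 = 20
ES_F = max(EF_A=4, EF_B=7) = 7; EF_F = 7+7 = 14
ES_G = max(EF_A=4, EF_F=14) = 14; EF_G = 14+4 = 18
ES_H = max(EF_A=4, EF_E=20) = 20; EF_H = 20+15 = 35
ES_I = 14; EF_I = 14+14 = 28
ES_J = max(EF_C=3, EF_D=17, EF_F=14, EF_G=18, EF_H=35, EF_I=28) = 35; EF_J = 35+12 = 47
Expected project duration μ = 47 days. Critical path: B → E → H → J.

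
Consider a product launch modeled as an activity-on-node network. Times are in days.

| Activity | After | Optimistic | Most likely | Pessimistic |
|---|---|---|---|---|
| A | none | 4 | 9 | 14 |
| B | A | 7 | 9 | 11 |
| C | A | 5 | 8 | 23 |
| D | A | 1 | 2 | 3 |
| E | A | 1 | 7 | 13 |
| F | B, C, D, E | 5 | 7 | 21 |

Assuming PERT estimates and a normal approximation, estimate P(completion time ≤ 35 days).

0.946

te_A = (4 + 4·9 + 14)/6 = 54/6 = 9; σ²_A = ((14−4)/6)² = 2.778
te_B = (7 + 4·9 + 11)/6 = 54/6 = 9; σ²_B = ((11−7)/6)² = 0.444
te_C = (5 + 4·8 + 23)/6 = 60/6 = 10; σ²_C = ((23−5)/6)² = 9.000
te_D = (1 + 4·2 + 3)/6 = 12/6 = 2; σ²_D = ((3−1)/6)² = 0.111
te_E = (1 + 4·7 + 13)/6 = 42/6 = 7; σ²_E = ((13−1)/6)² = 4.000
te_F = (5 + 4·7 + 21)/6 = 54/6 = 9; σ²_F = ((21−5)/6)² = 7.111

Forward pass:
ES_A = 0; EF_A = 9
ES_B = 9; EF_B = 9+9 = 18
ES_C = 9; EF_C = 9+10 = 19
ES_D = 9; EF_D = 9+2 = 11
ES_E = 9; EF_E = 9+7 = 16
ES_F = max(EF_B=18, EF_C=19, EF_D=11, EF_E=16) = 19; EF_F = 19+9 = 28
Expected project duration μ = 28 days. Critical path: A → C → F.

Variance along critical path = 2.778 + 9.000 + 7.111 = 18.889; σ = √18.889 = 4.346 days.
Z = (35 − 28) / 4.346 = 1.611
P(T ≤ 35) = Φ(1.611) ≈ 0.946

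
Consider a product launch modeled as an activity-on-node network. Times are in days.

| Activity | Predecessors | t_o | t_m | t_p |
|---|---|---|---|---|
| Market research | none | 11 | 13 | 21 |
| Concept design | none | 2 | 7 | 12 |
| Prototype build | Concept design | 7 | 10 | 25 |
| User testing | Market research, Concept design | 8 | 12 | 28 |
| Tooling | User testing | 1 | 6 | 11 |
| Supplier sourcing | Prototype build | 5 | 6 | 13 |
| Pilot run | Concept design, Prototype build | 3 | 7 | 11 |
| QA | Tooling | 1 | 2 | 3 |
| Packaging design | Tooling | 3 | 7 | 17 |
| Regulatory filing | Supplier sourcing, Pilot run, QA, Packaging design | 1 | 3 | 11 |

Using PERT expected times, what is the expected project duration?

46 days

te_Market research = (11 + 4·13 + 21)/6 = 84/6 = 14
te_Concept design = (2 + 4·7 + 12)/6 = 42/6 = 7
te_Prototype build = (7 + 4·10 + 25)/6 = 72/6 = 12
te_User testing = (8 + 4·12 + 28)/6 = 84/6 = 14
te_Tooling = (1 + 4·6 + 11)/6 = 36/6 = 6
te_Supplier sourcing = (5 + 4·6 + 13)/6 = 42/6 = 7
te_Pilot run = (3 + 4·7 + 11)/6 = 42/6 = 7
te_QA = (1 + 4·2 + 3)/6 = 12/6 = 2
te_Packaging design = (3 + 4·7 + 17)/6 = 48/6 = 8
te_Regulatory filing = (1 + 4·3 + 11)/6 = 24/6 = 4

Forward pass:
ES_Market research = 0; EF_Market research = 14
ES_Concept design = 0; EF_Concept design = 7
ES_Prototype build = 7; EF_Prototype build = 7+12 = 19
ES_User testing = max(EF_Market research=14, EF_Concept design=7) = 14; EF_User testing = 14+14 = 28
ES_Tooling = 28; EF_Tooling = 28+6 = 34
ES_Supplier sourcing = 19; EF_Supplier sourcing = 19+7 = 26
ES_Pilot run = max(EF_Concept design=7, EF_Prototype build=19) = 19; EF_Pilot run = 19+7 = 26
ES_QA = 34; EF_QA = 34+2 = 36
ES_Packaging design = 34; EF_Packaging design = 34+8 = 42
ES_Regulatory filing = max(EF_Supplier sourcing=26, EF_Pilot run=26, EF_QA=36, EF_Packaging design=42) = 42; EF_Regulatory filing = 42+4 = 46
Expected project duration μ = 46 days. Critical path: Market research → User testing → Tooling → Packaging design → Regulatory filing.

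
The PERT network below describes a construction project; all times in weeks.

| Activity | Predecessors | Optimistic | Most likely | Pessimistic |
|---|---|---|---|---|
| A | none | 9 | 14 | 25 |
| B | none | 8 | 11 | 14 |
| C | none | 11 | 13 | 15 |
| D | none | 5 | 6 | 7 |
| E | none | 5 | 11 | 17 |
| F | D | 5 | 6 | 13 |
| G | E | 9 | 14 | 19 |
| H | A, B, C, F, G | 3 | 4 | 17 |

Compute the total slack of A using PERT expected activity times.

te_A = (9 + 4·14 + 25)/6 = 90/6 = 15
te_B = (8 + 4·11 + 14)/6 = 66/6 = 11
te_C = (11 + 4·13 + 15)/6 = 78/6 = 13
te_D = (5 + 4·6 + 7)/6 = 36/6 = 6
te_E = (5 + 4·11 + 17)/6 = 66/6 = 11
te_F = (5 + 4·6 + 13)/6 = 42/6 = 7
te_G = (9 + 4·14 + 19)/6 = 84/6 = 14
te_H = (3 + 4·4 + 17)/6 = 36/6 = 6

Forward pass:
ES_A = 0; EF_A = 15
ES_B = 0; EF_B = 11
ES_C = 0; EF_C = 13
ES_D = 0; EF_D = 6
ES_E = 0; EF_E = 11
ES_F = 6; EF_F = 6+7 = 13
ES_G = 11; EF_G = 11+14 = 25
ES_H = max(EF_A=15, EF_B=11, EF_C=13, EF_F=13, EF_G=25) = 25; EF_H = 25+6 = 31
Expected project duration μ = 31 weeks. Critical path: E → G → H.

Backward pass:
LF_H = 31; LS_H = 31−6 = 25
LF_G = LS_H = 25; LS_G = 25−14 = 11
LF_F = LS_H = 25; LS_F = 25−7 = 18
LF_E = LS_G = 11; LS_E = 11−11 = 0
LF_D = LS_F = 18; LS_D = 18−6 = 12
LF_C = LS_H = 25; LS_C = 25−13 = 12
LF_B = LS_H = 25; LS_B = 25−11 = 14
LF_A = LS_H = 25; LS_A = 25−15 = 10
Slack_A = LS_A − ES_A = 10 − 0 = 10

10 weeks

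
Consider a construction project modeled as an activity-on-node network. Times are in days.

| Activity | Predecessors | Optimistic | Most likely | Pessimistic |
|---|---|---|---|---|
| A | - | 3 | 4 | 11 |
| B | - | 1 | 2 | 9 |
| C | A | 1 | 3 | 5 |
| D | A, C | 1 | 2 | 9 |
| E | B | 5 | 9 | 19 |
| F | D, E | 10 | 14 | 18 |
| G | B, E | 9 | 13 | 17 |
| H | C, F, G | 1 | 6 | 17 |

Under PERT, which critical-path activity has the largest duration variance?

te_A = (3 + 4·4 + 11)/6 = 30/6 = 5; σ²_A = ((11−3)/6)² = 1.778
te_B = (1 + 4·2 + 9)/6 = 18/6 = 3; σ²_B = ((9−1)/6)² = 1.778
te_C = (1 + 4·3 + 5)/6 = 18/6 = 3; σ²_C = ((5−1)/6)² = 0.444
te_D = (1 + 4·2 + 9)/6 = 18/6 = 3; σ²_D = ((9−1)/6)² = 1.778
te_E = (5 + 4·9 + 19)/6 = 60/6 = 10; σ²_E = ((19−5)/6)² = 5.444
te_F = (10 + 4·14 + 18)/6 = 84/6 = 14; σ²_F = ((18−10)/6)² = 1.778
te_G = (9 + 4·13 + 17)/6 = 78/6 = 13; σ²_G = ((17−9)/6)² = 1.778
te_H = (1 + 4·6 + 17)/6 = 42/6 = 7; σ²_H = ((17−1)/6)² = 7.111

Forward pass:
ES_A = 0; EF_A = 5
ES_B = 0; EF_B = 3
ES_C = 5; EF_C = 5+3 = 8
ES_D = max(EF_A=5, EF_C=8) = 8; EF_D = 8+3 = 11
ES_E = 3; EF_E = 3+10 = 13
ES_F = max(EF_D=11, EF_E=13) = 13; EF_F = 13+14 = 27
ES_G = max(EF_B=3, EF_E=13) = 13; EF_G = 13+13 = 26
ES_H = max(EF_C=8, EF_F=27, EF_G=26) = 27; EF_H = 27+7 = 34
Expected project duration μ = 34 days. Critical path: B → E → F → H.

Variances on critical path: σ²_B=1.778, σ²_E=5.444, σ²_F=1.778, σ²_H=7.111.
Largest is σ²_H = 7.111.

H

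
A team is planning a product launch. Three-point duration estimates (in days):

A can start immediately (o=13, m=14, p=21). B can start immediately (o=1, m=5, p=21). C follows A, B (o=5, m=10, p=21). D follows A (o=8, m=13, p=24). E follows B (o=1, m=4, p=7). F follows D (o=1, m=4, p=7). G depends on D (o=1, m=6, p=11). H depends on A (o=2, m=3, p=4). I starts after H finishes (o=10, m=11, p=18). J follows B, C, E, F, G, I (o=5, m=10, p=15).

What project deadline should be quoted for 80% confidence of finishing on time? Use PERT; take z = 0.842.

te_A = (13 + 4·14 + 21)/6 = 90/6 = 15; σ²_A = ((21−13)/6)² = 1.778
te_B = (1 + 4·5 + 21)/6 = 42/6 = 7; σ²_B = ((21−1)/6)² = 11.111
te_C = (5 + 4·10 + 21)/6 = 66/6 = 11; σ²_C = ((21−5)/6)² = 7.111
te_D = (8 + 4·13 + 24)/6 = 84/6 = 14; σ²_D = ((24−8)/6)² = 7.111
te_E = (1 + 4·4 + 7)/6 = 24/6 = 4; σ²_E = ((7−1)/6)² = 1.000
te_F = (1 + 4·4 + 7)/6 = 24/6 = 4; σ²_F = ((7−1)/6)² = 1.000
te_G = (1 + 4·6 + 11)/6 = 36/6 = 6; σ²_G = ((11−1)/6)² = 2.778
te_H = (2 + 4·3 + 4)/6 = 18/6 = 3; σ²_H = ((4−2)/6)² = 0.111
te_I = (10 + 4·11 + 18)/6 = 72/6 = 12; σ²_I = ((18−10)/6)² = 1.778
te_J = (5 + 4·10 + 15)/6 = 60/6 = 10; σ²_J = ((15−5)/6)² = 2.778

Forward pass:
ES_A = 0; EF_A = 15
ES_B = 0; EF_B = 7
ES_C = max(EF_A=15, EF_B=7) = 15; EF_C = 15+11 = 26
ES_D = 15; EF_D = 15+14 = 29
ES_E = 7; EF_E = 7+4 = 11
ES_F = 29; EF_F = 29+4 = 33
ES_G = 29; EF_G = 29+6 = 35
ES_H = 15; EF_H = 15+3 = 18
ES_I = 18; EF_I = 18+12 = 30
ES_J = max(EF_B=7, EF_C=26, EF_E=11, EF_F=33, EF_G=35, EF_I=30) = 35; EF_J = 35+10 = 45
Expected project duration μ = 45 days. Critical path: A → D → G → J.

Variance along critical path = 1.778 + 7.111 + 2.778 + 2.778 = 14.444; σ = 3.801 days.
D = μ + z·σ = 45 + 0.842·3.801 = 48.2 days

48.2 days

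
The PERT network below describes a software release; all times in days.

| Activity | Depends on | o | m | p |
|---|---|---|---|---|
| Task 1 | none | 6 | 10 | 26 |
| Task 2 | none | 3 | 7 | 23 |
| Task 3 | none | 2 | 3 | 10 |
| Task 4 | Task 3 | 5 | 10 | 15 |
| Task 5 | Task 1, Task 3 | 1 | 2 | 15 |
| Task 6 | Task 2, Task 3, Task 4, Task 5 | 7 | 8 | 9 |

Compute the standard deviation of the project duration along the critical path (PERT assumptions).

4.08 days

te_Task 1 = (6 + 4·10 + 26)/6 = 72/6 = 12; σ²_Task 1 = ((26−6)/6)² = 11.111
te_Task 2 = (3 + 4·7 + 23)/6 = 54/6 = 9; σ²_Task 2 = ((23−3)/6)² = 11.111
te_Task 3 = (2 + 4·3 + 10)/6 = 24/6 = 4; σ²_Task 3 = ((10−2)/6)² = 1.778
te_Task 4 = (5 + 4·10 + 15)/6 = 60/6 = 10; σ²_Task 4 = ((15−5)/6)² = 2.778
te_Task 5 = (1 + 4·2 + 15)/6 = 24/6 = 4; σ²_Task 5 = ((15−1)/6)² = 5.444
te_Task 6 = (7 + 4·8 + 9)/6 = 48/6 = 8; σ²_Task 6 = ((9−7)/6)² = 0.111

Forward pass:
ES_Task 1 = 0; EF_Task 1 = 12
ES_Task 2 = 0; EF_Task 2 = 9
ES_Task 3 = 0; EF_Task 3 = 4
ES_Task 4 = 4; EF_Task 4 = 4+10 = 14
ES_Task 5 = max(EF_Task 1=12, EF_Task 3=4) = 12; EF_Task 5 = 12+4 = 16
ES_Task 6 = max(EF_Task 2=9, EF_Task 3=4, EF_Task 4=14, EF_Task 5=16) = 16; EF_Task 6 = 16+8 = 24
Expected project duration μ = 24 days. Critical path: Task 1 → Task 5 → Task 6.

Variance along critical path = 11.111 + 5.444 + 0.111 = 16.667
σ = √16.667 = 4.082 days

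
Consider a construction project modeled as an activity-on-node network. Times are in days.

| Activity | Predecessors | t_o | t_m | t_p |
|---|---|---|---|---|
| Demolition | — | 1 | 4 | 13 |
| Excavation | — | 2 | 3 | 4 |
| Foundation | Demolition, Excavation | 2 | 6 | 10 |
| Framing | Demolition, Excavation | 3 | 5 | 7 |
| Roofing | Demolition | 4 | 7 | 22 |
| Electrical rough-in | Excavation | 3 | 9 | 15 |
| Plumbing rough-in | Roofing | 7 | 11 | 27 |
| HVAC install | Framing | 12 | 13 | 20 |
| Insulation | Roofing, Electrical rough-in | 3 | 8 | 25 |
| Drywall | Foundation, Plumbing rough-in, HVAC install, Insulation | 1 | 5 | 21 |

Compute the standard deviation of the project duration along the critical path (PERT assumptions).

5.93 days

te_Demolition = (1 + 4·4 + 13)/6 = 30/6 = 5; σ²_Demolition = ((13−1)/6)² = 4.000
te_Excavation = (2 + 4·3 + 4)/6 = 18/6 = 3; σ²_Excavation = ((4−2)/6)² = 0.111
te_Foundation = (2 + 4·6 + 10)/6 = 36/6 = 6; σ²_Foundation = ((10−2)/6)² = 1.778
te_Framing = (3 + 4·5 + 7)/6 = 30/6 = 5; σ²_Framing = ((7−3)/6)² = 0.444
te_Roofing = (4 + 4·7 + 22)/6 = 54/6 = 9; σ²_Roofing = ((22−4)/6)² = 9.000
te_Electrical rough-in = (3 + 4·9 + 15)/6 = 54/6 = 9; σ²_Electrical rough-in = ((15−3)/6)² = 4.000
te_Plumbing rough-in = (7 + 4·11 + 27)/6 = 78/6 = 13; σ²_Plumbing rough-in = ((27−7)/6)² = 11.111
te_HVAC install = (12 + 4·13 + 20)/6 = 84/6 = 14; σ²_HVAC install = ((20−12)/6)² = 1.778
te_Insulation = (3 + 4·8 + 25)/6 = 60/6 = 10; σ²_Insulation = ((25−3)/6)² = 13.444
te_Drywall = (1 + 4·5 + 21)/6 = 42/6 = 7; σ²_Drywall = ((21−1)/6)² = 11.111

Forward pass:
ES_Demolition = 0; EF_Demolition = 5
ES_Excavation = 0; EF_Excavation = 3
ES_Foundation = max(EF_Demolition=5, EF_Excavation=3) = 5; EF_Foundation = 5+6 = 11
ES_Framing = max(EF_Demolition=5, EF_Excavation=3) = 5; EF_Framing = 5+5 = 10
ES_Roofing = 5; EF_Roofing = 5+9 = 14
ES_Electrical rough-in = 3; EF_Electrical rough-in = 3+9 = 12
ES_Plumbing rough-in = 14; EF_Plumbing rough-in = 14+13 = 27
ES_HVAC install = 10; EF_HVAC install = 10+14 = 24
ES_Insulation = max(EF_Roofing=14, EF_Electrical rough-in=12) = 14; EF_Insulation = 14+10 = 24
ES_Drywall = max(EF_Foundation=11, EF_Plumbing rough-in=27, EF_HVAC install=24, EF_Insulation=24) = 27; EF_Drywall = 27+7 = 34
Expected project duration μ = 34 days. Critical path: Demolition → Roofing → Plumbing rough-in → Drywall.

Variance along critical path = 4.000 + 9.000 + 11.111 + 11.111 = 35.222
σ = √35.222 = 5.935 days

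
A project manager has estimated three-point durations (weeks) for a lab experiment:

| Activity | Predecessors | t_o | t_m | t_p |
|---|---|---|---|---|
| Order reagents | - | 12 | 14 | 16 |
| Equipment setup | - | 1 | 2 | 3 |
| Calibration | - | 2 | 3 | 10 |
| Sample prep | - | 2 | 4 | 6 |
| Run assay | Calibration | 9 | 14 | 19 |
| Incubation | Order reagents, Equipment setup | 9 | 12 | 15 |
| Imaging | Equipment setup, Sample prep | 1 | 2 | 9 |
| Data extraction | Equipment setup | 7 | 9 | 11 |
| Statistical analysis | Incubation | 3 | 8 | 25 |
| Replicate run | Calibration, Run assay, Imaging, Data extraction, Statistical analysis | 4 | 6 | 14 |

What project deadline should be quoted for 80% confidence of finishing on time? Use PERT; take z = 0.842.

46.5 weeks

te_Order reagents = (12 + 4·14 + 16)/6 = 84/6 = 14; σ²_Order reagents = ((16−12)/6)² = 0.444
te_Equipment setup = (1 + 4·2 + 3)/6 = 12/6 = 2; σ²_Equipment setup = ((3−1)/6)² = 0.111
te_Calibration = (2 + 4·3 + 10)/6 = 24/6 = 4; σ²_Calibration = ((10−2)/6)² = 1.778
te_Sample prep = (2 + 4·4 + 6)/6 = 24/6 = 4; σ²_Sample prep = ((6−2)/6)² = 0.444
te_Run assay = (9 + 4·14 + 19)/6 = 84/6 = 14; σ²_Run assay = ((19−9)/6)² = 2.778
te_Incubation = (9 + 4·12 + 15)/6 = 72/6 = 12; σ²_Incubation = ((15−9)/6)² = 1.000
te_Imaging = (1 + 4·2 + 9)/6 = 18/6 = 3; σ²_Imaging = ((9−1)/6)² = 1.778
te_Data extraction = (7 + 4·9 + 11)/6 = 54/6 = 9; σ²_Data extraction = ((11−7)/6)² = 0.444
te_Statistical analysis = (3 + 4·8 + 25)/6 = 60/6 = 10; σ²_Statistical analysis = ((25−3)/6)² = 13.444
te_Replicate run = (4 + 4·6 + 14)/6 = 42/6 = 7; σ²_Replicate run = ((14−4)/6)² = 2.778

Forward pass:
ES_Order reagents = 0; EF_Order reagents = 14
ES_Equipment setup = 0; EF_Equipment setup = 2
ES_Calibration = 0; EF_Calibration = 4
ES_Sample prep = 0; EF_Sample prep = 4
ES_Run assay = 4; EF_Run assay = 4+14 = 18
ES_Incubation = max(EF_Order reagents=14, EF_Equipment setup=2) = 14; EF_Incubation = 14+12 = 26
ES_Imaging = max(EF_Equipment setup=2, EF_Sample prep=4) = 4; EF_Imaging = 4+3 = 7
ES_Data extraction = 2; EF_Data extraction = 2+9 = 11
ES_Statistical analysis = 26; EF_Statistical analysis = 26+10 = 36
ES_Replicate run = max(EF_Calibration=4, EF_Run assay=18, EF_Imaging=7, EF_Data extraction=11, EF_Statistical analysis=36) = 36; EF_Replicate run = 36+7 = 43
Expected project duration μ = 43 weeks. Critical path: Order reagents → Incubation → Statistical analysis → Replicate run.

Variance along critical path = 0.444 + 1.000 + 13.444 + 2.778 = 17.667; σ = 4.203 weeks.
D = μ + z·σ = 43 + 0.842·4.203 = 46.5 weeks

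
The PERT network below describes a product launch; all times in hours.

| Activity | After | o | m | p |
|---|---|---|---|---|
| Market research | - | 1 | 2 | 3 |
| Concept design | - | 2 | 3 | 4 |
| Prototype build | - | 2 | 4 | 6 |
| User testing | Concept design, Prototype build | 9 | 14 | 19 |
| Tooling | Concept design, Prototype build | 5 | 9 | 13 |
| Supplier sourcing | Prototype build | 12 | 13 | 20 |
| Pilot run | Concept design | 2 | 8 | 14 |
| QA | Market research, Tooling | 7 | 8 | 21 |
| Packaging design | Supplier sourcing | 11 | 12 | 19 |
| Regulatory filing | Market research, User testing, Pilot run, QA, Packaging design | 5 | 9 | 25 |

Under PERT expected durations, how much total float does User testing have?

13 hours

te_Market research = (1 + 4·2 + 3)/6 = 12/6 = 2
te_Concept design = (2 + 4·3 + 4)/6 = 18/6 = 3
te_Prototype build = (2 + 4·4 + 6)/6 = 24/6 = 4
te_User testing = (9 + 4·14 + 19)/6 = 84/6 = 14
te_Tooling = (5 + 4·9 + 13)/6 = 54/6 = 9
te_Supplier sourcing = (12 + 4·13 + 20)/6 = 84/6 = 14
te_Pilot run = (2 + 4·8 + 14)/6 = 48/6 = 8
te_QA = (7 + 4·8 + 21)/6 = 60/6 = 10
te_Packaging design = (11 + 4·12 + 19)/6 = 78/6 = 13
te_Regulatory filing = (5 + 4·9 + 25)/6 = 66/6 = 11

Forward pass:
ES_Market research = 0; EF_Market research = 2
ES_Concept design = 0; EF_Concept design = 3
ES_Prototype build = 0; EF_Prototype build = 4
ES_User testing = max(EF_Concept design=3, EF_Prototype build=4) = 4; EF_User testing = 4+14 = 18
ES_Tooling = max(EF_Concept design=3, EF_Prototype build=4) = 4; EF_Tooling = 4+9 = 13
ES_Supplier sourcing = 4; EF_Supplier sourcing = 4+14 = 18
ES_Pilot run = 3; EF_Pilot run = 3+8 = 11
ES_QA = max(EF_Market research=2, EF_Tooling=13) = 13; EF_QA = 13+10 = 23
ES_Packaging design = 18; EF_Packaging design = 18+13 = 31
ES_Regulatory filing = max(EF_Market research=2, EF_User testing=18, EF_Pilot run=11, EF_QA=23, EF_Packaging design=31) = 31; EF_Regulatory filing = 31+11 = 42
Expected project duration μ = 42 hours. Critical path: Prototype build → Supplier sourcing → Packaging design → Regulatory filing.

Backward pass:
LF_Regulatory filing = 42; LS_Regulatory filing = 42−11 = 31
LF_Packaging design = LS_Regulatory filing = 31; LS_Packaging design = 31−13 = 18
LF_QA = LS_Regulatory filing = 31; LS_QA = 31−10 = 21
LF_Pilot run = LS_Regulatory filing = 31; LS_Pilot run = 31−8 = 23
LF_Supplier sourcing = LS_Packaging design = 18; LS_Supplier sourcing = 18−14 = 4
LF_Tooling = LS_QA = 21; LS_Tooling = 21−9 = 12
LF_User testing = LS_Regulatory filing = 31; LS_User testing = 31−14 = 17
LF_Prototype build = min(LS_User testing=17, LS_Tooling=12, LS_Supplier sourcing=4) = 4; LS_Prototype build = 4−4 = 0
LF_Concept design = min(LS_User testing=17, LS_Tooling=12, LS_Pilot run=23) = 12; LS_Concept design = 12−3 = 9
LF_Market research = min(LS_QA=21, LS_Regulatory filing=31) = 21; LS_Market research = 21−2 = 19
Slack_User testing = LS_User testing − ES_User testing = 17 − 4 = 13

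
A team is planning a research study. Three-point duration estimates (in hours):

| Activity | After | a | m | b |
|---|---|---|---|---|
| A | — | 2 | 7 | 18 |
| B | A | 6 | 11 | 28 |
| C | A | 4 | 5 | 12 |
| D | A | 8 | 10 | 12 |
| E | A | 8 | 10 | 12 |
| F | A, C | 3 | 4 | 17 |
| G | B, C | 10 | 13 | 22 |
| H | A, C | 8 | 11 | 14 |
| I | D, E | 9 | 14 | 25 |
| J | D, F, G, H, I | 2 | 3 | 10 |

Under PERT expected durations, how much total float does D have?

2 hours

te_A = (2 + 4·7 + 18)/6 = 48/6 = 8
te_B = (6 + 4·11 + 28)/6 = 78/6 = 13
te_C = (4 + 4·5 + 12)/6 = 36/6 = 6
te_D = (8 + 4·10 + 12)/6 = 60/6 = 10
te_E = (8 + 4·10 + 12)/6 = 60/6 = 10
te_F = (3 + 4·4 + 17)/6 = 36/6 = 6
te_G = (10 + 4·13 + 22)/6 = 84/6 = 14
te_H = (8 + 4·11 + 14)/6 = 66/6 = 11
te_I = (9 + 4·14 + 25)/6 = 90/6 = 15
te_J = (2 + 4·3 + 10)/6 = 24/6 = 4

Forward pass:
ES_A = 0; EF_A = 8
ES_B = 8; EF_B = 8+13 = 21
ES_C = 8; EF_C = 8+6 = 14
ES_D = 8; EF_D = 8+10 = 18
ES_E = 8; EF_E = 8+10 = 18
ES_F = max(EF_A=8, EF_C=14) = 14; EF_F = 14+6 = 20
ES_G = max(EF_B=21, EF_C=14) = 21; EF_G = 21+14 = 35
ES_H = max(EF_A=8, EF_C=14) = 14; EF_H = 14+11 = 25
ES_I = max(EF_D=18, EF_E=18) = 18; EF_I = 18+15 = 33
ES_J = max(EF_D=18, EF_F=20, EF_G=35, EF_H=25, EF_I=33) = 35; EF_J = 35+4 = 39
Expected project duration μ = 39 hours. Critical path: A → B → G → J.

Backward pass:
LF_J = 39; LS_J = 39−4 = 35
LF_I = LS_J = 35; LS_I = 35−15 = 20
LF_H = LS_J = 35; LS_H = 35−11 = 24
LF_G = LS_J = 35; LS_G = 35−14 = 21
LF_F = LS_J = 35; LS_F = 35−6 = 29
LF_E = LS_I = 20; LS_E = 20−10 = 10
LF_D = min(LS_I=20, LS_J=35) = 20; LS_D = 20−10 = 10
LF_C = min(LS_F=29, LS_G=21, LS_H=24) = 21; LS_C = 21−6 = 15
LF_B = LS_G = 21; LS_B = 21−13 = 8
LF_A = min(LS_B=8, LS_C=15, LS_D=10, LS_E=10, LS_F=29, LS_H=24) = 8; LS_A = 8−8 = 0
Slack_D = LS_D − ES_D = 10 − 8 = 2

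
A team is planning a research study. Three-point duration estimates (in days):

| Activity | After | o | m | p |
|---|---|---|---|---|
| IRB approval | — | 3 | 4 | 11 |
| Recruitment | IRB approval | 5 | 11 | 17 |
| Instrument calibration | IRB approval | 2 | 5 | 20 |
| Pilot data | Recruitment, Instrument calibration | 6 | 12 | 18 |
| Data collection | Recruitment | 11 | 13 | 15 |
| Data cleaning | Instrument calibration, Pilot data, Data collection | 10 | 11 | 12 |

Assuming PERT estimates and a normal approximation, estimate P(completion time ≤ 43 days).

0.883

te_IRB approval = (3 + 4·4 + 11)/6 = 30/6 = 5; σ²_IRB approval = ((11−3)/6)² = 1.778
te_Recruitment = (5 + 4·11 + 17)/6 = 66/6 = 11; σ²_Recruitment = ((17−5)/6)² = 4.000
te_Instrument calibration = (2 + 4·5 + 20)/6 = 42/6 = 7; σ²_Instrument calibration = ((20−2)/6)² = 9.000
te_Pilot data = (6 + 4·12 + 18)/6 = 72/6 = 12; σ²_Pilot data = ((18−6)/6)² = 4.000
te_Data collection = (11 + 4·13 + 15)/6 = 78/6 = 13; σ²_Data collection = ((15−11)/6)² = 0.444
te_Data cleaning = (10 + 4·11 + 12)/6 = 66/6 = 11; σ²_Data cleaning = ((12−10)/6)² = 0.111

Forward pass:
ES_IRB approval = 0; EF_IRB approval = 5
ES_Recruitment = 5; EF_Recruitment = 5+11 = 16
ES_Instrument calibration = 5; EF_Instrument calibration = 5+7 = 12
ES_Pilot data = max(EF_Recruitment=16, EF_Instrument calibration=12) = 16; EF_Pilot data = 16+12 = 28
ES_Data collection = 16; EF_Data collection = 16+13 = 29
ES_Data cleaning = max(EF_Instrument calibration=12, EF_Pilot data=28, EF_Data collection=29) = 29; EF_Data cleaning = 29+11 = 40
Expected project duration μ = 40 days. Critical path: IRB approval → Recruitment → Data collection → Data cleaning.

Variance along critical path = 1.778 + 4.000 + 0.444 + 0.111 = 6.333; σ = √6.333 = 2.517 days.
Z = (43 − 40) / 2.517 = 1.192
P(T ≤ 43) = Φ(1.192) ≈ 0.883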